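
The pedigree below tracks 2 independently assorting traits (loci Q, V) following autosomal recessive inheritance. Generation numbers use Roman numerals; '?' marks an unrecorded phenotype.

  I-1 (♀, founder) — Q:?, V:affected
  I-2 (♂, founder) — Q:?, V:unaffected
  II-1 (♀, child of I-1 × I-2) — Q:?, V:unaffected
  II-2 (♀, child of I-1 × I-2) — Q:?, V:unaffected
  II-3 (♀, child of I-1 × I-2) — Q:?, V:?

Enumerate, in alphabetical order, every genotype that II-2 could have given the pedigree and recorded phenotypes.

Q/I-1 ? ·: QQ|Qq|qq
Q/I-2 ? ·: QQ|Qq|qq
Q/II-1 ? I-1×I-2: QQ|Qq|qq
Q/II-2 ? I-1×I-2: QQ|Qq|qq
Q/II-3 ? I-1×I-2: QQ|Qq|qq
⇒ Q over [I-1,I-2,II-1,II-2,II-3]: 63 consistent
V/I-1 aff ·: vv
V/I-2 un ·: VV|Vv
V/II-1 un I-1×I-2: Vv
V/II-2 un I-1×I-2: Vv
V/II-3 ? I-1×I-2: Vv|vv
⇒ V over [I-1,I-2,II-1,II-2,II-3]: 3 consistent

II-2 ∈ {QQ Vv, Qq Vv, qq Vv}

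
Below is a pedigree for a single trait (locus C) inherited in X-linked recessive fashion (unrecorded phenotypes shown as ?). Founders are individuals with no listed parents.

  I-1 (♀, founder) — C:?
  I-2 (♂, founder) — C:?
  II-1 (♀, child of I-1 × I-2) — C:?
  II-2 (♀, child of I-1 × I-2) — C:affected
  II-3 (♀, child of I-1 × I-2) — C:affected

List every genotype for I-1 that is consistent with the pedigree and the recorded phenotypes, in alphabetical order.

I-1 ∈ {X^CX^c, X^cX^c}

C/I-1 ? ·: X^CX^c|X^cX^c
C/I-2 ? ·: X^cY
C/II-1 ? I-1×I-2: X^CX^c|X^cX^c
C/II-2 aff I-1×I-2: X^cX^c
C/II-3 aff I-1×I-2: X^cX^c
⇒ C over [I-1,I-2,II-1,II-2,II-3]: 3 consistent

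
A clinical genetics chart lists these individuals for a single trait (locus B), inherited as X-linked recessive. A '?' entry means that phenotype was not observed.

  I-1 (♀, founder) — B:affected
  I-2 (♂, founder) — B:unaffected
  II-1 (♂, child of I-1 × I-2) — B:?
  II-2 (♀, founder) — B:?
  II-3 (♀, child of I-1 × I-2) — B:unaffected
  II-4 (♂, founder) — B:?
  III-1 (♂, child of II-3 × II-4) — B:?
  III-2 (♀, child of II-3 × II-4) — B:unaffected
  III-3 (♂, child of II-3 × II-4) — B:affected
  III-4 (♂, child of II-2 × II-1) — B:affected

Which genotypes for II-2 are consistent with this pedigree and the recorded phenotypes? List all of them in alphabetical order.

B/I-1 aff ·: X^bX^b
B/I-2 un ·: X^BY
B/II-1 ? I-1×I-2: X^bY
B/II-2 ? ·: X^BX^b|X^bX^b
B/II-3 un I-1×I-2: X^BX^b
B/II-4 ? ·: X^BY|X^bY
B/III-1 ? II-3×II-4: X^BY|X^bY
B/III-2 un II-3×II-4: X^BX^B|X^BX^b
B/III-3 aff II-3×II-4: X^bY
B/III-4 aff II-2×II-1: X^bY
⇒ B over [I-1,I-2,II-1,II-2,II-3,II-4,III-1,III-2,III-3,III-4]: 12 consistent

II-2 ∈ {X^BX^b, X^bX^b}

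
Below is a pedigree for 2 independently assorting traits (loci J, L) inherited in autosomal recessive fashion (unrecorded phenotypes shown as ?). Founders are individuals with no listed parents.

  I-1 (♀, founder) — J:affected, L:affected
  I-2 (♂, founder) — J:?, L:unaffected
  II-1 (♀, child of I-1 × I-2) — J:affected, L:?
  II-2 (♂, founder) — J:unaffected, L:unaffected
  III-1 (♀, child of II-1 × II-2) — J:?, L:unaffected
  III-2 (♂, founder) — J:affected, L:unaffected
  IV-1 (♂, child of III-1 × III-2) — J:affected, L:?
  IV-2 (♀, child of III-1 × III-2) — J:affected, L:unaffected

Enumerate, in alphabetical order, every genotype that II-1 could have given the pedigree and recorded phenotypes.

J/I-1 aff ·: jj
J/I-2 ? ·: Jj|jj
J/II-1 aff I-1×I-2: jj
J/II-2 un ·: JJ|Jj
J/III-1 ? II-1×II-2: Jj|jj
J/III-2 aff ·: jj
J/IV-1 aff III-1×III-2: jj
J/IV-2 aff III-1×III-2: jj
⇒ J over [I-1,I-2,II-1,II-2,III-1,III-2,IV-1,IV-2]: 6 consistent
L/I-1 aff ·: ll
L/I-2 un ·: LL|Ll
L/II-1 ? I-1×I-2: Ll|ll
L/II-2 un ·: LL|Ll
L/III-1 un II-1×II-2: LL|Ll
L/III-2 un ·: LL|Ll
L/IV-1 ? III-1×III-2: LL|Ll|ll
L/IV-2 un III-1×III-2: LL|Ll
⇒ L over [I-1,I-2,II-1,II-2,III-1,III-2,IV-1,IV-2]: 80 consistent

II-1 ∈ {jj Ll, jj ll}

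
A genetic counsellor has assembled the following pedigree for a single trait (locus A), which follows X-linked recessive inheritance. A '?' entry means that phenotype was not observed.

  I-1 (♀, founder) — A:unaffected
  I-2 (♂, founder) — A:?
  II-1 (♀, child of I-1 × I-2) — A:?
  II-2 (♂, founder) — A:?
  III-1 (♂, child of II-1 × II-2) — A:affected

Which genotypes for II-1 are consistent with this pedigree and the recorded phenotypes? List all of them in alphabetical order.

A/I-1 un ·: X^AX^A|X^AX^a
A/I-2 ? ·: X^AY|X^aY
A/II-1 ? I-1×I-2: X^AX^a|X^aX^a
A/II-2 ? ·: X^AY|X^aY
A/III-1 aff II-1×II-2: X^aY
⇒ A over [I-1,I-2,II-1,II-2,III-1]: 8 consistent

II-1 ∈ {X^AX^a, X^aX^a}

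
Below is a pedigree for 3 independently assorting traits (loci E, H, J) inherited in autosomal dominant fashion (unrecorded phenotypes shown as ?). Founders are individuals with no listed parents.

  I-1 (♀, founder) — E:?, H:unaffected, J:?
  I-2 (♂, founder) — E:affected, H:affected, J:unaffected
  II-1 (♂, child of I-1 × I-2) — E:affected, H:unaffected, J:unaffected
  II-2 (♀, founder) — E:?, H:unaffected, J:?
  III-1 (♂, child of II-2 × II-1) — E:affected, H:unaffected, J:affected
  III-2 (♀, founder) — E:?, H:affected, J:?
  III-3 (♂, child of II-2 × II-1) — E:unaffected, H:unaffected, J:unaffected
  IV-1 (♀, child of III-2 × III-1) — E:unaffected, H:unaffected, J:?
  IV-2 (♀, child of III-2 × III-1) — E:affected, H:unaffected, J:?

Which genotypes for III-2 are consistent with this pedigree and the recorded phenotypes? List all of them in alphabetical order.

E/I-1 ? ·: ee|Ee|EE
E/I-2 aff ·: Ee|EE
E/II-1 aff I-1×I-2: Ee
E/II-2 ? ·: ee|Ee
E/III-1 aff II-2×II-1: Ee
E/III-2 ? ·: ee|Ee
E/III-3 un II-2×II-1: ee
E/IV-1 un III-2×III-1: ee
E/IV-2 aff III-2×III-1: Ee|EE
⇒ E over [I-1,I-2,II-1,II-2,III-1,III-2,III-3,IV-1,IV-2]: 30 consistent
H/I-1 un ·: hh
H/I-2 aff ·: Hh
H/II-1 un I-1×I-2: hh
H/II-2 un ·: hh
H/III-1 un II-2×II-1: hh
H/III-2 aff ·: Hh
H/III-3 un II-2×II-1: hh
H/IV-1 un III-2×III-1: hh
H/IV-2 un III-2×III-1: hh
⇒ H over [I-1,I-2,II-1,II-2,III-1,III-2,III-3,IV-1,IV-2]: 1 consistent
J/I-1 ? ·: jj|Jj
J/I-2 un ·: jj
J/II-1 un I-1×I-2: jj
J/II-2 ? ·: Jj
J/III-1 aff II-2×II-1: Jj
J/III-2 ? ·: jj|Jj|JJ
J/III-3 un II-2×II-1: jj
J/IV-1 ? III-2×III-1: jj|Jj|JJ
J/IV-2 ? III-2×III-1: jj|Jj|JJ
⇒ J over [I-1,I-2,II-1,II-2,III-1,III-2,III-3,IV-1,IV-2]: 34 consistent

III-2 ∈ {Ee Hh JJ, Ee Hh Jj, Ee Hh jj, ee Hh JJ, ee Hh Jj, ee Hh jj}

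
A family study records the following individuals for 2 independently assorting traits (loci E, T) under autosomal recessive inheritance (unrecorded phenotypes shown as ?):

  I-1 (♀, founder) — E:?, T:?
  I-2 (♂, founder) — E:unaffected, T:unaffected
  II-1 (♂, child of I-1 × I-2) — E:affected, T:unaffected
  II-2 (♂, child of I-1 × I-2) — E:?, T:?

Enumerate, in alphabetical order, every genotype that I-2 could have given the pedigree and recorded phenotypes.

I-2 ∈ {Ee TT, Ee Tt}

E/I-1 ? ·: Ee|ee
E/I-2 un ·: Ee
E/II-1 aff I-1×I-2: ee
E/II-2 ? I-1×I-2: EE|Ee|ee
⇒ E over [I-1,I-2,II-1,II-2]: 5 consistent
T/I-1 ? ·: TT|Tt|tt
T/I-2 un ·: TT|Tt
T/II-1 un I-1×I-2: TT|Tt
T/II-2 ? I-1×I-2: TT|Tt|tt
⇒ T over [I-1,I-2,II-1,II-2]: 18 consistent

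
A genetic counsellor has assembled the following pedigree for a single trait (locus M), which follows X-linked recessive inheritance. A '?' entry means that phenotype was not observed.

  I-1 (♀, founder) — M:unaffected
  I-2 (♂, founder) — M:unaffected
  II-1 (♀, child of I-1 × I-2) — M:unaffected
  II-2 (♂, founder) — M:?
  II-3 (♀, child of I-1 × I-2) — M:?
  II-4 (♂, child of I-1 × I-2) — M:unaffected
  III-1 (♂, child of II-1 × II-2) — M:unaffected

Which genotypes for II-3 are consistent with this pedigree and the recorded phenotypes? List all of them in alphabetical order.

II-3 ∈ {X^MX^M, X^MX^m}

M/I-1 un ·: X^MX^M|X^MX^m
M/I-2 un ·: X^MY
M/II-1 un I-1×I-2: X^MX^M|X^MX^m
M/II-2 ? ·: X^MY|X^mY
M/II-3 ? I-1×I-2: X^MX^M|X^MX^m
M/II-4 un I-1×I-2: X^MY
M/III-1 un II-1×II-2: X^MY
⇒ M over [I-1,I-2,II-1,II-2,II-3,II-4,III-1]: 10 consistent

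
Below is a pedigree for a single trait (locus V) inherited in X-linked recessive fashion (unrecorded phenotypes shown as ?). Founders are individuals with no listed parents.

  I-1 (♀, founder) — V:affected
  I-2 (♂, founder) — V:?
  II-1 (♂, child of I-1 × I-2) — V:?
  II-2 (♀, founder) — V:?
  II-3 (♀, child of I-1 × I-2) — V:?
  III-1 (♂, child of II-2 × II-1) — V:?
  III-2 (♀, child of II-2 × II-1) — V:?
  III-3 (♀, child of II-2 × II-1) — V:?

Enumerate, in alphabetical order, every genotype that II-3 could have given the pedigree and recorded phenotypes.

II-3 ∈ {X^VX^v, X^vX^v}

V/I-1 aff ·: X^vX^v
V/I-2 ? ·: X^VY|X^vY
V/II-1 ? I-1×I-2: X^vY
V/II-2 ? ·: X^VX^V|X^VX^v|X^vX^v
V/II-3 ? I-1×I-2: X^VX^v|X^vX^v
V/III-1 ? II-2×II-1: X^VY|X^vY
V/III-2 ? II-2×II-1: X^VX^v|X^vX^v
V/III-3 ? II-2×II-1: X^VX^v|X^vX^v
⇒ V over [I-1,I-2,II-1,II-2,II-3,III-1,III-2,III-3]: 20 consistent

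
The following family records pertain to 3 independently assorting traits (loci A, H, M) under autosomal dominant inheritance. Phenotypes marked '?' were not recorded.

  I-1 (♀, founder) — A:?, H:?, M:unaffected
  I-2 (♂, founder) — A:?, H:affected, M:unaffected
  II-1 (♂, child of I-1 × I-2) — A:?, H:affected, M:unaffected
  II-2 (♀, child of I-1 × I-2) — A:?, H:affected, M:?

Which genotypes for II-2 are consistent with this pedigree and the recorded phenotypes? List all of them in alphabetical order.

A/I-1 ? ·: aa|Aa|AA
A/I-2 ? ·: aa|Aa|AA
A/II-1 ? I-1×I-2: aa|Aa|AA
A/II-2 ? I-1×I-2: aa|Aa|AA
⇒ A over [I-1,I-2,II-1,II-2]: 29 consistent
H/I-1 ? ·: hh|Hh|HH
H/I-2 aff ·: Hh|HH
H/II-1 aff I-1×I-2: Hh|HH
H/II-2 aff I-1×I-2: Hh|HH
⇒ H over [I-1,I-2,II-1,II-2]: 15 consistent
M/I-1 un ·: mm
M/I-2 un ·: mm
M/II-1 un I-1×I-2: mm
M/II-2 ? I-1×I-2: mm
⇒ M over [I-1,I-2,II-1,II-2]: 1 consistent

II-2 ∈ {AA HH mm, AA Hh mm, Aa HH mm, Aa Hh mm, aa HH mm, aa Hh mm}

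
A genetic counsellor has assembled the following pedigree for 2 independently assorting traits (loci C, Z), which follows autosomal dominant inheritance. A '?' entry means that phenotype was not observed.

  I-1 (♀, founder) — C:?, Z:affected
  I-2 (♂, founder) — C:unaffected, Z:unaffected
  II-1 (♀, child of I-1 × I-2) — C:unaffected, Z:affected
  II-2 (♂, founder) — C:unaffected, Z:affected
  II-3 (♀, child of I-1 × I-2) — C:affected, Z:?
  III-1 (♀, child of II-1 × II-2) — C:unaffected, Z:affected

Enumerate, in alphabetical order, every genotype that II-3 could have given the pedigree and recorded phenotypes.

C/I-1 ? ·: Cc
C/I-2 un ·: cc
C/II-1 un I-1×I-2: cc
C/II-2 un ·: cc
C/II-3 aff I-1×I-2: Cc
C/III-1 un II-1×II-2: cc
⇒ C over [I-1,I-2,II-1,II-2,II-3,III-1]: 1 consistent
Z/I-1 aff ·: Zz|ZZ
Z/I-2 un ·: zz
Z/II-1 aff I-1×I-2: Zz
Z/II-2 aff ·: Zz|ZZ
Z/II-3 ? I-1×I-2: zz|Zz
Z/III-1 aff II-1×II-2: Zz|ZZ
⇒ Z over [I-1,I-2,II-1,II-2,II-3,III-1]: 12 consistent

II-3 ∈ {Cc Zz, Cc zz}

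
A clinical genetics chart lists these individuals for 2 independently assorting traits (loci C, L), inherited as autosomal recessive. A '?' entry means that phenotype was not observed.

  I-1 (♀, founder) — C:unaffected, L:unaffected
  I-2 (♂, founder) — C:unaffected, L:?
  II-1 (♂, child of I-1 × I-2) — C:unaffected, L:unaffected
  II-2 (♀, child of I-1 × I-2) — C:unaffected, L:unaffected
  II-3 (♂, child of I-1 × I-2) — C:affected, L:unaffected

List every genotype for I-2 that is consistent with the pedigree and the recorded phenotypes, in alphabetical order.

C/I-1 un ·: Cc
C/I-2 un ·: Cc
C/II-1 un I-1×I-2: CC|Cc
C/II-2 un I-1×I-2: CC|Cc
C/II-3 aff I-1×I-2: cc
⇒ C over [I-1,I-2,II-1,II-2,II-3]: 4 consistent
L/I-1 un ·: LL|Ll
L/I-2 ? ·: LL|Ll|ll
L/II-1 un I-1×I-2: LL|Ll
L/II-2 un I-1×I-2: LL|Ll
L/II-3 un I-1×I-2: LL|Ll
⇒ L over [I-1,I-2,II-1,II-2,II-3]: 27 consistent

I-2 ∈ {Cc LL, Cc Ll, Cc ll}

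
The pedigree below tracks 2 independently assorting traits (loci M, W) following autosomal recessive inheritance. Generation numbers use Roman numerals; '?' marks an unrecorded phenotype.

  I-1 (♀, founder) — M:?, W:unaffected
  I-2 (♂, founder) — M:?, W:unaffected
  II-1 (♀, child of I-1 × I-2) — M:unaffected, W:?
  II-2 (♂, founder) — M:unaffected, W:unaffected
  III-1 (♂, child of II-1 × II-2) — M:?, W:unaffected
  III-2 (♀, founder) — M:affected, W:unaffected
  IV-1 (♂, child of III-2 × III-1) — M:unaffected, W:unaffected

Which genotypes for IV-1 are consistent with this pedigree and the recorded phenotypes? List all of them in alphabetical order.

M/I-1 ? ·: MM|Mm|mm
M/I-2 ? ·: MM|Mm|mm
M/II-1 un I-1×I-2: MM|Mm
M/II-2 un ·: MM|Mm
M/III-1 ? II-1×II-2: MM|Mm
M/III-2 aff ·: mm
M/IV-1 un III-2×III-1: Mm
⇒ M over [I-1,I-2,II-1,II-2,III-1,III-2,IV-1]: 40 consistent
W/I-1 un ·: WW|Ww
W/I-2 un ·: WW|Ww
W/II-1 ? I-1×I-2: WW|Ww|ww
W/II-2 un ·: WW|Ww
W/III-1 un II-1×II-2: WW|Ww
W/III-2 un ·: WW|Ww
W/IV-1 un III-2×III-1: WW|Ww
⇒ W over [I-1,I-2,II-1,II-2,III-1,III-2,IV-1]: 90 consistent

IV-1 ∈ {Mm WW, Mm Ww}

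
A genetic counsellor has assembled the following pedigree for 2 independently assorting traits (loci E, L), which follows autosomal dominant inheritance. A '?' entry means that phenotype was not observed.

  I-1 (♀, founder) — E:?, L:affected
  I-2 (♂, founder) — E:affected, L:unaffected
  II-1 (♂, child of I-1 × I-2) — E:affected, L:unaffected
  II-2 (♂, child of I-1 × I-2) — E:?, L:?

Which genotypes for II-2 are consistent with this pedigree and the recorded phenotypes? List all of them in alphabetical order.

II-2 ∈ {EE Ll, EE ll, Ee Ll, Ee ll, ee Ll, ee ll}

E/I-1 ? ·: ee|Ee|EE
E/I-2 aff ·: Ee|EE
E/II-1 aff I-1×I-2: Ee|EE
E/II-2 ? I-1×I-2: ee|Ee|EE
⇒ E over [I-1,I-2,II-1,II-2]: 18 consistent
L/I-1 aff ·: Ll
L/I-2 un ·: ll
L/II-1 un I-1×I-2: ll
L/II-2 ? I-1×I-2: ll|Ll
⇒ L over [I-1,I-2,II-1,II-2]: 2 consistent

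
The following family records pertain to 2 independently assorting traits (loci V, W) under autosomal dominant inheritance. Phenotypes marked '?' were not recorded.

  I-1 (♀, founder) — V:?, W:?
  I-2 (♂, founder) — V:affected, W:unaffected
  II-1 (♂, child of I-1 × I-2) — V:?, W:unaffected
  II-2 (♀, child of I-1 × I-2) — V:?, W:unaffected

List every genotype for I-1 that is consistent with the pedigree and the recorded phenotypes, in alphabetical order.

V/I-1 ? ·: vv|Vv|VV
V/I-2 aff ·: Vv|VV
V/II-1 ? I-1×I-2: vv|Vv|VV
V/II-2 ? I-1×I-2: vv|Vv|VV
⇒ V over [I-1,I-2,II-1,II-2]: 23 consistent
W/I-1 ? ·: ww|Ww
W/I-2 un ·: ww
W/II-1 un I-1×I-2: ww
W/II-2 un I-1×I-2: ww
⇒ W over [I-1,I-2,II-1,II-2]: 2 consistent

I-1 ∈ {VV Ww, VV ww, Vv Ww, Vv ww, vv Ww, vv ww}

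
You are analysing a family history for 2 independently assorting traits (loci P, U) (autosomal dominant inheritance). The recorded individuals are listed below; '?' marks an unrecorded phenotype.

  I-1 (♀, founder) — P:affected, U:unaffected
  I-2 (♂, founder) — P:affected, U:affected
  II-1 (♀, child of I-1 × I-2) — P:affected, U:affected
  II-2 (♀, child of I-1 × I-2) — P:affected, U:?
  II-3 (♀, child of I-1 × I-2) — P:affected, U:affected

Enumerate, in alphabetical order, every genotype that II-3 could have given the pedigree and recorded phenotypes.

P/I-1 aff ·: Pp|PP
P/I-2 aff ·: Pp|PP
P/II-1 aff I-1×I-2: Pp|PP
P/II-2 aff I-1×I-2: Pp|PP
P/II-3 aff I-1×I-2: Pp|PP
⇒ P over [I-1,I-2,II-1,II-2,II-3]: 25 consistent
U/I-1 un ·: uu
U/I-2 aff ·: Uu|UU
U/II-1 aff I-1×I-2: Uu
U/II-2 ? I-1×I-2: uu|Uu
U/II-3 aff I-1×I-2: Uu
⇒ U over [I-1,I-2,II-1,II-2,II-3]: 3 consistent

II-3 ∈ {PP Uu, Pp Uu}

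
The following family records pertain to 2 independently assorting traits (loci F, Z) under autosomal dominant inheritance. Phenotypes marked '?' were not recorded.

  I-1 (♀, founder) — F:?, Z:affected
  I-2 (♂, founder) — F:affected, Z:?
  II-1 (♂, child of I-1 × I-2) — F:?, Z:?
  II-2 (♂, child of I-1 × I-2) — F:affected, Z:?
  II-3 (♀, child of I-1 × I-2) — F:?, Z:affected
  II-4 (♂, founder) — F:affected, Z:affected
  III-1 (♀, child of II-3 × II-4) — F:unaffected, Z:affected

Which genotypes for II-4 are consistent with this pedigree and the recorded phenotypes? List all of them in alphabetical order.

F/I-1 ? ·: ff|Ff|FF
F/I-2 aff ·: Ff|FF
F/II-1 ? I-1×I-2: ff|Ff|FF
F/II-2 aff I-1×I-2: Ff|FF
F/II-3 ? I-1×I-2: ff|Ff
F/II-4 aff ·: Ff
F/III-1 un II-3×II-4: ff
⇒ F over [I-1,I-2,II-1,II-2,II-3,II-4,III-1]: 25 consistent
Z/I-1 aff ·: Zz|ZZ
Z/I-2 ? ·: zz|Zz|ZZ
Z/II-1 ? I-1×I-2: zz|Zz|ZZ
Z/II-2 ? I-1×I-2: zz|Zz|ZZ
Z/II-3 aff I-1×I-2: Zz|ZZ
Z/II-4 aff ·: Zz|ZZ
Z/III-1 aff II-3×II-4: Zz|ZZ
⇒ Z over [I-1,I-2,II-1,II-2,II-3,II-4,III-1]: 142 consistent

II-4 ∈ {Ff ZZ, Ff Zz}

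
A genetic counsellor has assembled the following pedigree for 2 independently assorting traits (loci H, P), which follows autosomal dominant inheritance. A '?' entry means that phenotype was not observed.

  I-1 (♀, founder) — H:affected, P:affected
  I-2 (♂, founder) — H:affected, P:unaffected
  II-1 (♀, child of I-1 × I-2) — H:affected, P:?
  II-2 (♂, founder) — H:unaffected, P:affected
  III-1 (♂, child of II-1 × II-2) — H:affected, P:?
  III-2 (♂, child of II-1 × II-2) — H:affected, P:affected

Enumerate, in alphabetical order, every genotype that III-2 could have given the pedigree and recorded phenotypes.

III-2 ∈ {Hh PP, Hh Pp}

H/I-1 aff ·: Hh|HH
H/I-2 aff ·: Hh|HH
H/II-1 aff I-1×I-2: Hh|HH
H/II-2 un ·: hh
H/III-1 aff II-1×II-2: Hh
H/III-2 aff II-1×II-2: Hh
⇒ H over [I-1,I-2,II-1,II-2,III-1,III-2]: 7 consistent
P/I-1 aff ·: Pp|PP
P/I-2 un ·: pp
P/II-1 ? I-1×I-2: pp|Pp
P/II-2 aff ·: Pp|PP
P/III-1 ? II-1×II-2: pp|Pp|PP
P/III-2 aff II-1×II-2: Pp|PP
⇒ P over [I-1,I-2,II-1,II-2,III-1,III-2]: 23 consistent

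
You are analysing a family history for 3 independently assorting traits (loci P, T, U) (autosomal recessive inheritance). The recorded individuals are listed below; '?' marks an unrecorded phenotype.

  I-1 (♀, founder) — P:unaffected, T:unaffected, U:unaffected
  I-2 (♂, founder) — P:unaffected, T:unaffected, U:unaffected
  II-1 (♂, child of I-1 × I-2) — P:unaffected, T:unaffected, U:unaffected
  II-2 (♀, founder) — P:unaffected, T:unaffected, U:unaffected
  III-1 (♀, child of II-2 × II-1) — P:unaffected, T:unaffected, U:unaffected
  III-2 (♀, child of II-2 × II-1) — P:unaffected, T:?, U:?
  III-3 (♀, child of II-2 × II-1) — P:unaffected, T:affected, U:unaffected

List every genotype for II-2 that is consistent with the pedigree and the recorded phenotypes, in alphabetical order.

P/I-1 un ·: PP|Pp
P/I-2 un ·: PP|Pp
P/II-1 un I-1×I-2: PP|Pp
P/II-2 un ·: PP|Pp
P/III-1 un II-2×II-1: PP|Pp
P/III-2 un II-2×II-1: PP|Pp
P/III-3 un II-2×II-1: PP|Pp
⇒ P over [I-1,I-2,II-1,II-2,III-1,III-2,III-3]: 84 consistent
T/I-1 un ·: TT|Tt
T/I-2 un ·: TT|Tt
T/II-1 un I-1×I-2: Tt
T/II-2 un ·: Tt
T/III-1 un II-2×II-1: TT|Tt
T/III-2 ? II-2×II-1: TT|Tt|tt
T/III-3 aff II-2×II-1: tt
⇒ T over [I-1,I-2,II-1,II-2,III-1,III-2,III-3]: 18 consistent
U/I-1 un ·: UU|Uu
U/I-2 un ·: UU|Uu
U/II-1 un I-1×I-2: UU|Uu
U/II-2 un ·: UU|Uu
U/III-1 un II-2×II-1: UU|Uu
U/III-2 ? II-2×II-1: UU|Uu|uu
U/III-3 un II-2×II-1: UU|Uu
⇒ U over [I-1,I-2,II-1,II-2,III-1,III-2,III-3]: 96 consistent

II-2 ∈ {PP Tt UU, PP Tt Uu, Pp Tt UU, Pp Tt Uu}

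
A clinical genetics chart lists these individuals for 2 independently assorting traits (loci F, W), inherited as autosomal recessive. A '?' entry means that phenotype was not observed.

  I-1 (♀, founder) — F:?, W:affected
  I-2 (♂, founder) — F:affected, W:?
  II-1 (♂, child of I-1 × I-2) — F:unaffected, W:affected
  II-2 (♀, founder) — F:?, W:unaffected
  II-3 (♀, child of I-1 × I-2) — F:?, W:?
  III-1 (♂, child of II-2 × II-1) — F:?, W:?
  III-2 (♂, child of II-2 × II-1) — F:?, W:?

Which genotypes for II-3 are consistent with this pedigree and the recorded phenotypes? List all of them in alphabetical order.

F/I-1 ? ·: FF|Ff
F/I-2 aff ·: ff
F/II-1 un I-1×I-2: Ff
F/II-2 ? ·: FF|Ff|ff
F/II-3 ? I-1×I-2: Ff|ff
F/III-1 ? II-2×II-1: FF|Ff|ff
F/III-2 ? II-2×II-1: FF|Ff|ff
⇒ F over [I-1,I-2,II-1,II-2,II-3,III-1,III-2]: 51 consistent
W/I-1 aff ·: ww
W/I-2 ? ·: Ww|ww
W/II-1 aff I-1×I-2: ww
W/II-2 un ·: WW|Ww
W/II-3 ? I-1×I-2: Ww|ww
W/III-1 ? II-2×II-1: Ww|ww
W/III-2 ? II-2×II-1: Ww|ww
⇒ W over [I-1,I-2,II-1,II-2,II-3,III-1,III-2]: 15 consistent

II-3 ∈ {Ff Ww, Ff ww, ff Ww, ff ww}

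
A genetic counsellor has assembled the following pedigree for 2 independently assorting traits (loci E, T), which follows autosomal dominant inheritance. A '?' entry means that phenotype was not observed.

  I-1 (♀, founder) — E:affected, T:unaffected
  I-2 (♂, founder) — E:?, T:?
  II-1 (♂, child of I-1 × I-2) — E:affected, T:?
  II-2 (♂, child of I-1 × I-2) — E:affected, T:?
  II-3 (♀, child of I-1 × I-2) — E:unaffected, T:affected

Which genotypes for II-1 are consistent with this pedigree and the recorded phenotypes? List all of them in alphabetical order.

II-1 ∈ {EE Tt, EE tt, Ee Tt, Ee tt}

E/I-1 aff ·: Ee
E/I-2 ? ·: ee|Ee
E/II-1 aff I-1×I-2: Ee|EE
E/II-2 aff I-1×I-2: Ee|EE
E/II-3 un I-1×I-2: ee
⇒ E over [I-1,I-2,II-1,II-2,II-3]: 5 consistent
T/I-1 un ·: tt
T/I-2 ? ·: Tt|TT
T/II-1 ? I-1×I-2: tt|Tt
T/II-2 ? I-1×I-2: tt|Tt
T/II-3 aff I-1×I-2: Tt
⇒ T over [I-1,I-2,II-1,II-2,II-3]: 5 consistent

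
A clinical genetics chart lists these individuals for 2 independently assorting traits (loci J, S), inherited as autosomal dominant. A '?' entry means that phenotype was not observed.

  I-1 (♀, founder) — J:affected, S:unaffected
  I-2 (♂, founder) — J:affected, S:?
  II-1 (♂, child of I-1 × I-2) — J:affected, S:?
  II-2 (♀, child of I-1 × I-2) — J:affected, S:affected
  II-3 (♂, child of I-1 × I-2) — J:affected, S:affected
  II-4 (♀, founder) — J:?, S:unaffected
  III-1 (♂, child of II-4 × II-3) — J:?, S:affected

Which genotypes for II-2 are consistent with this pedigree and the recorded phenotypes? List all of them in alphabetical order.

J/I-1 aff ·: Jj|JJ
J/I-2 aff ·: Jj|JJ
J/II-1 aff I-1×I-2: Jj|JJ
J/II-2 aff I-1×I-2: Jj|JJ
J/II-3 aff I-1×I-2: Jj|JJ
J/II-4 ? ·: jj|Jj|JJ
J/III-1 ? II-4×II-3: jj|Jj|JJ
⇒ J over [I-1,I-2,II-1,II-2,II-3,II-4,III-1]: 136 consistent
S/I-1 un ·: ss
S/I-2 ? ·: Ss|SS
S/II-1 ? I-1×I-2: ss|Ss
S/II-2 aff I-1×I-2: Ss
S/II-3 aff I-1×I-2: Ss
S/II-4 un ·: ss
S/III-1 aff II-4×II-3: Ss
⇒ S over [I-1,I-2,II-1,II-2,II-3,II-4,III-1]: 3 consistent

II-2 ∈ {JJ Ss, Jj Ss}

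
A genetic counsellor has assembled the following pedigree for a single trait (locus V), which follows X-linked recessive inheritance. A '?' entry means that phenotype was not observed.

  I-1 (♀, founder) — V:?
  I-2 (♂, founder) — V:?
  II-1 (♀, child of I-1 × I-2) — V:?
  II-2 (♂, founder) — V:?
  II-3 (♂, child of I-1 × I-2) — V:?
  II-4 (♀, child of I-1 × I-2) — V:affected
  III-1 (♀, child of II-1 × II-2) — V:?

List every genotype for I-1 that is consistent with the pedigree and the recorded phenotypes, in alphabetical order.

V/I-1 ? ·: X^VX^v|X^vX^v
V/I-2 ? ·: X^vY
V/II-1 ? I-1×I-2: X^VX^v|X^vX^v
V/II-2 ? ·: X^VY|X^vY
V/II-3 ? I-1×I-2: X^VY|X^vY
V/II-4 aff I-1×I-2: X^vX^v
V/III-1 ? II-1×II-2: X^VX^V|X^VX^v|X^vX^v
⇒ V over [I-1,I-2,II-1,II-2,II-3,II-4,III-1]: 14 consistent

I-1 ∈ {X^VX^v, X^vX^v}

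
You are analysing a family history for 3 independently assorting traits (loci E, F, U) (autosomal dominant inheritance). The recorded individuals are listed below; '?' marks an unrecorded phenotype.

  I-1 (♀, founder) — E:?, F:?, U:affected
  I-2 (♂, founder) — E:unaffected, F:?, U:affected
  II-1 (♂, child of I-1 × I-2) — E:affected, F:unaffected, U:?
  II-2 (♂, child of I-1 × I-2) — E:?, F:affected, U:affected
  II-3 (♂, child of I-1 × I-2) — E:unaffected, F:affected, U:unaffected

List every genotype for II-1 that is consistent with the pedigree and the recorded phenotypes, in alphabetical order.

E/I-1 ? ·: Ee
E/I-2 un ·: ee
E/II-1 aff I-1×I-2: Ee
E/II-2 ? I-1×I-2: ee|Ee
E/II-3 un I-1×I-2: ee
⇒ E over [I-1,I-2,II-1,II-2,II-3]: 2 consistent
F/I-1 ? ·: ff|Ff
F/I-2 ? ·: ff|Ff
F/II-1 un I-1×I-2: ff
F/II-2 aff I-1×I-2: Ff|FF
F/II-3 aff I-1×I-2: Ff|FF
⇒ F over [I-1,I-2,II-1,II-2,II-3]: 6 consistent
U/I-1 aff ·: Uu
U/I-2 aff ·: Uu
U/II-1 ? I-1×I-2: uu|Uu|UU
U/II-2 aff I-1×I-2: Uu|UU
U/II-3 un I-1×I-2: uu
⇒ U over [I-1,I-2,II-1,II-2,II-3]: 6 consistent

II-1 ∈ {Ee ff UU, Ee ff Uu, Ee ff uu}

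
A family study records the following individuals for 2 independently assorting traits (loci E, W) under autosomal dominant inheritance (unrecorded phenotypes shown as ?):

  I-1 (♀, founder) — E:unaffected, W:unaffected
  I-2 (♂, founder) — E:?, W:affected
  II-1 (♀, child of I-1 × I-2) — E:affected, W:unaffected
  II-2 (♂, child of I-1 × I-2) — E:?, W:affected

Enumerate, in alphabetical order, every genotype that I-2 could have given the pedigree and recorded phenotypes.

I-2 ∈ {EE Ww, Ee Ww}

E/I-1 un ·: ee
E/I-2 ? ·: Ee|EE
E/II-1 aff I-1×I-2: Ee
E/II-2 ? I-1×I-2: ee|Ee
⇒ E over [I-1,I-2,II-1,II-2]: 3 consistent
W/I-1 un ·: ww
W/I-2 aff ·: Ww
W/II-1 un I-1×I-2: ww
W/II-2 aff I-1×I-2: Ww
⇒ W over [I-1,I-2,II-1,II-2]: 1 consistent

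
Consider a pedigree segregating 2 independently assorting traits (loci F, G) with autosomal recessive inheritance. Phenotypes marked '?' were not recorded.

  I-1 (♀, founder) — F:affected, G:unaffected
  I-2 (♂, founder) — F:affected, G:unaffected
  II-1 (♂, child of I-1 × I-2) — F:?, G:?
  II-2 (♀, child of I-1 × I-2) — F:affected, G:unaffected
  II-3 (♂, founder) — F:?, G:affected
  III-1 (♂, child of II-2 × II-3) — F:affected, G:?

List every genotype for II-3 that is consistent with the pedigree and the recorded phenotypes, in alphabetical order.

F/I-1 aff ·: ff
F/I-2 aff ·: ff
F/II-1 ? I-1×I-2: ff
F/II-2 aff I-1×I-2: ff
F/II-3 ? ·: Ff|ff
F/III-1 aff II-2×II-3: ff
⇒ F over [I-1,I-2,II-1,II-2,II-3,III-1]: 2 consistent
G/I-1 un ·: GG|Gg
G/I-2 un ·: GG|Gg
G/II-1 ? I-1×I-2: GG|Gg|gg
G/II-2 un I-1×I-2: GG|Gg
G/II-3 aff ·: gg
G/III-1 ? II-2×II-3: Gg|gg
⇒ G over [I-1,I-2,II-1,II-2,II-3,III-1]: 22 consistent

II-3 ∈ {Ff gg, ff gg}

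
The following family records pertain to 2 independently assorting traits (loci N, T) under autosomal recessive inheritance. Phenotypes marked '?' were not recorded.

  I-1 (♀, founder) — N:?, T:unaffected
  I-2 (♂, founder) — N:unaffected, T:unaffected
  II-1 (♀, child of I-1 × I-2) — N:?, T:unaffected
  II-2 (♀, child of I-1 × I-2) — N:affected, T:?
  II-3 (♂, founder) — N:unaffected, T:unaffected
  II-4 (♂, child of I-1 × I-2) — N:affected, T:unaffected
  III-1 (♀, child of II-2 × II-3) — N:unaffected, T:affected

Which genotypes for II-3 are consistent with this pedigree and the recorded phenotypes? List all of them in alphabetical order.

II-3 ∈ {NN Tt, Nn Tt}

N/I-1 ? ·: Nn|nn
N/I-2 un ·: Nn
N/II-1 ? I-1×I-2: NN|Nn|nn
N/II-2 aff I-1×I-2: nn
N/II-3 un ·: NN|Nn
N/II-4 aff I-1×I-2: nn
N/III-1 un II-2×II-3: Nn
⇒ N over [I-1,I-2,II-1,II-2,II-3,II-4,III-1]: 10 consistent
T/I-1 un ·: TT|Tt
T/I-2 un ·: TT|Tt
T/II-1 un I-1×I-2: TT|Tt
T/II-2 ? I-1×I-2: Tt|tt
T/II-3 un ·: Tt
T/II-4 un I-1×I-2: TT|Tt
T/III-1 aff II-2×II-3: tt
⇒ T over [I-1,I-2,II-1,II-2,II-3,II-4,III-1]: 16 consistent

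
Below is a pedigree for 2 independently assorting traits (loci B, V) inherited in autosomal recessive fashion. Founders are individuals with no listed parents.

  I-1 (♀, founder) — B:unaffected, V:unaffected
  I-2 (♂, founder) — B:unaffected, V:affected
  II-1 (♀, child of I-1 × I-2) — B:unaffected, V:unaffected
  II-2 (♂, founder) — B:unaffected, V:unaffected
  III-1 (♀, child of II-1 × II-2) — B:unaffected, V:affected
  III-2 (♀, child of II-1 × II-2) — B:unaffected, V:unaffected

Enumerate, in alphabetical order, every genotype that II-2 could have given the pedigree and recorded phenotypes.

II-2 ∈ {BB Vv, Bb Vv}

B/I-1 un ·: BB|Bb
B/I-2 un ·: BB|Bb
B/II-1 un I-1×I-2: BB|Bb
B/II-2 un ·: BB|Bb
B/III-1 un II-1×II-2: BB|Bb
B/III-2 un II-1×II-2: BB|Bb
⇒ B over [I-1,I-2,II-1,II-2,III-1,III-2]: 44 consistent
V/I-1 un ·: VV|Vv
V/I-2 aff ·: vv
V/II-1 un I-1×I-2: Vv
V/II-2 un ·: Vv
V/III-1 aff II-1×II-2: vv
V/III-2 un II-1×II-2: VV|Vv
⇒ V over [I-1,I-2,II-1,II-2,III-1,III-2]: 4 consistent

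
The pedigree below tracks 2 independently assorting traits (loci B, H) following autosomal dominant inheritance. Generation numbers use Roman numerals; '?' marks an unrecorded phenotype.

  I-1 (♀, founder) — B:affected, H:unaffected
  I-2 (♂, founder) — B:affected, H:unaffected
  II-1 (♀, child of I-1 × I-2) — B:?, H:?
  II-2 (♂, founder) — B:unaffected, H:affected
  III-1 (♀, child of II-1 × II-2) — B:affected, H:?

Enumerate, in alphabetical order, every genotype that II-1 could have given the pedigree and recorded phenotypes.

B/I-1 aff ·: Bb|BB
B/I-2 aff ·: Bb|BB
B/II-1 ? I-1×I-2: Bb|BB
B/II-2 un ·: bb
B/III-1 aff II-1×II-2: Bb
⇒ B over [I-1,I-2,II-1,II-2,III-1]: 7 consistent
H/I-1 un ·: hh
H/I-2 un ·: hh
H/II-1 ? I-1×I-2: hh
H/II-2 aff ·: Hh|HH
H/III-1 ? II-1×II-2: hh|Hh
⇒ H over [I-1,I-2,II-1,II-2,III-1]: 3 consistent

II-1 ∈ {BB hh, Bb hh}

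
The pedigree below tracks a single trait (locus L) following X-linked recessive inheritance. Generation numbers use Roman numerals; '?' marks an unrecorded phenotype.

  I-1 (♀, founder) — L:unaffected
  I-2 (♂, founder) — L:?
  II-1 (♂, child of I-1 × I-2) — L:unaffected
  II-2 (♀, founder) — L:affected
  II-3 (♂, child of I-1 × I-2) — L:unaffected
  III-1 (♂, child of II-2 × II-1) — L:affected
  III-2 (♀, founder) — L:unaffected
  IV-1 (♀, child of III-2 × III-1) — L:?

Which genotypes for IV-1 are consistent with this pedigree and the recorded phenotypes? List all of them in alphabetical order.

IV-1 ∈ {X^LX^l, X^lX^l}

L/I-1 un ·: X^LX^L|X^LX^l
L/I-2 ? ·: X^LY|X^lY
L/II-1 un I-1×I-2: X^LY
L/II-2 aff ·: X^lX^l
L/II-3 un I-1×I-2: X^LY
L/III-1 aff II-2×II-1: X^lY
L/III-2 un ·: X^LX^L|X^LX^l
L/IV-1 ? III-2×III-1: X^LX^l|X^lX^l
⇒ L over [I-1,I-2,II-1,II-2,II-3,III-1,III-2,IV-1]: 12 consistent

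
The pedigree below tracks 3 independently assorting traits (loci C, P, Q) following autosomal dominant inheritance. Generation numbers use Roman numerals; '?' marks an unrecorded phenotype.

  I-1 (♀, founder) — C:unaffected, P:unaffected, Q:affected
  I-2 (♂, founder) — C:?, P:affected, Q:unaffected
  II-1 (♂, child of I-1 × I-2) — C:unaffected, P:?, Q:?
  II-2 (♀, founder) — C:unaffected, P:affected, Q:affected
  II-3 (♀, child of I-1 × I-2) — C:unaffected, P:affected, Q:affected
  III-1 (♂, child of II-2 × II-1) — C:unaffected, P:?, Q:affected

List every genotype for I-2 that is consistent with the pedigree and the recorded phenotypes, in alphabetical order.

I-2 ∈ {Cc PP qq, Cc Pp qq, cc PP qq, cc Pp qq}

C/I-1 un ·: cc
C/I-2 ? ·: cc|Cc
C/II-1 un I-1×I-2: cc
C/II-2 un ·: cc
C/II-3 un I-1×I-2: cc
C/III-1 un II-2×II-1: cc
⇒ C over [I-1,I-2,II-1,II-2,II-3,III-1]: 2 consistent
P/I-1 un ·: pp
P/I-2 aff ·: Pp|PP
P/II-1 ? I-1×I-2: pp|Pp
P/II-2 aff ·: Pp|PP
P/II-3 aff I-1×I-2: Pp
P/III-1 ? II-2×II-1: pp|Pp|PP
⇒ P over [I-1,I-2,II-1,II-2,II-3,III-1]: 13 consistent
Q/I-1 aff ·: Qq|QQ
Q/I-2 un ·: qq
Q/II-1 ? I-1×I-2: qq|Qq
Q/II-2 aff ·: Qq|QQ
Q/II-3 aff I-1×I-2: Qq
Q/III-1 aff II-2×II-1: Qq|QQ
⇒ Q over [I-1,I-2,II-1,II-2,II-3,III-1]: 10 consistent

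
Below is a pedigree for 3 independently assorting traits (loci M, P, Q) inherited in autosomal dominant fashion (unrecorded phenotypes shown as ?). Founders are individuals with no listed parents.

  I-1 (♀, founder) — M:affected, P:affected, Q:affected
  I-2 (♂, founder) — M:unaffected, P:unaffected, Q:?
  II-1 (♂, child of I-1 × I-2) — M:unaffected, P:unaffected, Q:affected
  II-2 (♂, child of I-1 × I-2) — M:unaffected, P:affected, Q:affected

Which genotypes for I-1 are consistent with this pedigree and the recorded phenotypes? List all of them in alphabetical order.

M/I-1 aff ·: Mm
M/I-2 un ·: mm
M/II-1 un I-1×I-2: mm
M/II-2 un I-1×I-2: mm
⇒ M over [I-1,I-2,II-1,II-2]: 1 consistent
P/I-1 aff ·: Pp
P/I-2 un ·: pp
P/II-1 un I-1×I-2: pp
P/II-2 aff I-1×I-2: Pp
⇒ P over [I-1,I-2,II-1,II-2]: 1 consistent
Q/I-1 aff ·: Qq|QQ
Q/I-2 ? ·: qq|Qq|QQ
Q/II-1 aff I-1×I-2: Qq|QQ
Q/II-2 aff I-1×I-2: Qq|QQ
⇒ Q over [I-1,I-2,II-1,II-2]: 15 consistent

I-1 ∈ {Mm Pp QQ, Mm Pp Qq}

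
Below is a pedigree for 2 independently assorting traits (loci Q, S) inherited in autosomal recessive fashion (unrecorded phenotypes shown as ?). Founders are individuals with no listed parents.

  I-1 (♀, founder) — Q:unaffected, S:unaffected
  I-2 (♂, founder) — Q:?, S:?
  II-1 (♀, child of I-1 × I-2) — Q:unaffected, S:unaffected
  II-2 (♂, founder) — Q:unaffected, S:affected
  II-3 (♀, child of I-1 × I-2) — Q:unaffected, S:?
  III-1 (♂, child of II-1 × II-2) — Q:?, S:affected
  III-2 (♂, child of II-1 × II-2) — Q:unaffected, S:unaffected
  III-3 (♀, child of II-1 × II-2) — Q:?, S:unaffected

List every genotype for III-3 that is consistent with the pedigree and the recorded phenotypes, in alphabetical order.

Q/I-1 un ·: QQ|Qq
Q/I-2 ? ·: QQ|Qq|qq
Q/II-1 un I-1×I-2: QQ|Qq
Q/II-2 un ·: QQ|Qq
Q/II-3 un I-1×I-2: QQ|Qq
Q/III-1 ? II-1×II-2: QQ|Qq|qq
Q/III-2 un II-1×II-2: QQ|Qq
Q/III-3 ? II-1×II-2: QQ|Qq|qq
⇒ Q over [I-1,I-2,II-1,II-2,II-3,III-1,III-2,III-3]: 271 consistent
S/I-1 un ·: SS|Ss
S/I-2 ? ·: SS|Ss|ss
S/II-1 un I-1×I-2: Ss
S/II-2 aff ·: ss
S/II-3 ? I-1×I-2: SS|Ss|ss
S/III-1 aff II-1×II-2: ss
S/III-2 un II-1×II-2: Ss
S/III-3 un II-1×II-2: Ss
⇒ S over [I-1,I-2,II-1,II-2,II-3,III-1,III-2,III-3]: 10 consistent

III-3 ∈ {QQ Ss, Qq Ss, qq Ss}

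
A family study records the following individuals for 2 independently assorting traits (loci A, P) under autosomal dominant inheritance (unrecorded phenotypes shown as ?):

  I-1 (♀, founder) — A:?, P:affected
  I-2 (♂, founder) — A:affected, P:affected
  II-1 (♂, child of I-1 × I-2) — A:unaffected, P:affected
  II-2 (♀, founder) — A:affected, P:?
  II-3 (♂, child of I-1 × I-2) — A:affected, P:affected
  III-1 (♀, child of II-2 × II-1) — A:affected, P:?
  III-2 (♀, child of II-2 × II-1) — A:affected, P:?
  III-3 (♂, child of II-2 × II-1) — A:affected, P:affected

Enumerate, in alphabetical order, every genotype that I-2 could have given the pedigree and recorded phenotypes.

A/I-1 ? ·: aa|Aa
A/I-2 aff ·: Aa
A/II-1 un I-1×I-2: aa
A/II-2 aff ·: Aa|AA
A/II-3 aff I-1×I-2: Aa|AA
A/III-1 aff II-2×II-1: Aa
A/III-2 aff II-2×II-1: Aa
A/III-3 aff II-2×II-1: Aa
⇒ A over [I-1,I-2,II-1,II-2,II-3,III-1,III-2,III-3]: 6 consistent
P/I-1 aff ·: Pp|PP
P/I-2 aff ·: Pp|PP
P/II-1 aff I-1×I-2: Pp|PP
P/II-2 ? ·: pp|Pp|PP
P/II-3 aff I-1×I-2: Pp|PP
P/III-1 ? II-2×II-1: pp|Pp|PP
P/III-2 ? II-2×II-1: pp|Pp|PP
P/III-3 aff II-2×II-1: Pp|PP
⇒ P over [I-1,I-2,II-1,II-2,II-3,III-1,III-2,III-3]: 250 consistent

I-2 ∈ {Aa PP, Aa Pp}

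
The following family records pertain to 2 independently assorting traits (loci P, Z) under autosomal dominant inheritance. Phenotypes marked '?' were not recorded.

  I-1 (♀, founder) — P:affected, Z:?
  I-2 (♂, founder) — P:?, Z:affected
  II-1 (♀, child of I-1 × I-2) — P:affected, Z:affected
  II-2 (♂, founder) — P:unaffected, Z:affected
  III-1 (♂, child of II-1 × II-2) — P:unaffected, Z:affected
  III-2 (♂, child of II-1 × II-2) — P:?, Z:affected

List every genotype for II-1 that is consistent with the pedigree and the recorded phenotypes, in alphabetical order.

P/I-1 aff ·: Pp|PP
P/I-2 ? ·: pp|Pp|PP
P/II-1 aff I-1×I-2: Pp
P/II-2 un ·: pp
P/III-1 un II-1×II-2: pp
P/III-2 ? II-1×II-2: pp|Pp
⇒ P over [I-1,I-2,II-1,II-2,III-1,III-2]: 10 consistent
Z/I-1 ? ·: zz|Zz|ZZ
Z/I-2 aff ·: Zz|ZZ
Z/II-1 aff I-1×I-2: Zz|ZZ
Z/II-2 aff ·: Zz|ZZ
Z/III-1 aff II-1×II-2: Zz|ZZ
Z/III-2 aff II-1×II-2: Zz|ZZ
⇒ Z over [I-1,I-2,II-1,II-2,III-1,III-2]: 60 consistent

II-1 ∈ {Pp ZZ, Pp Zz}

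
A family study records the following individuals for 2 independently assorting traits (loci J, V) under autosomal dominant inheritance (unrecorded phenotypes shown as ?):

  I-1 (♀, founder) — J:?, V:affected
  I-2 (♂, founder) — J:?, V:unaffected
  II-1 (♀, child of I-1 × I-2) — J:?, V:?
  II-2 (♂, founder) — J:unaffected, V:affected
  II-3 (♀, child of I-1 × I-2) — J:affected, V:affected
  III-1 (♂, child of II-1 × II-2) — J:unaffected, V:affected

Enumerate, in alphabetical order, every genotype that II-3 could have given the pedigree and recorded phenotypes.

J/I-1 ? ·: jj|Jj|JJ
J/I-2 ? ·: jj|Jj|JJ
J/II-1 ? I-1×I-2: jj|Jj
J/II-2 un ·: jj
J/II-3 aff I-1×I-2: Jj|JJ
J/III-1 un II-1×II-2: jj
⇒ J over [I-1,I-2,II-1,II-2,II-3,III-1]: 14 consistent
V/I-1 aff ·: Vv|VV
V/I-2 un ·: vv
V/II-1 ? I-1×I-2: vv|Vv
V/II-2 aff ·: Vv|VV
V/II-3 aff I-1×I-2: Vv
V/III-1 aff II-1×II-2: Vv|VV
⇒ V over [I-1,I-2,II-1,II-2,II-3,III-1]: 10 consistent

II-3 ∈ {JJ Vv, Jj Vv}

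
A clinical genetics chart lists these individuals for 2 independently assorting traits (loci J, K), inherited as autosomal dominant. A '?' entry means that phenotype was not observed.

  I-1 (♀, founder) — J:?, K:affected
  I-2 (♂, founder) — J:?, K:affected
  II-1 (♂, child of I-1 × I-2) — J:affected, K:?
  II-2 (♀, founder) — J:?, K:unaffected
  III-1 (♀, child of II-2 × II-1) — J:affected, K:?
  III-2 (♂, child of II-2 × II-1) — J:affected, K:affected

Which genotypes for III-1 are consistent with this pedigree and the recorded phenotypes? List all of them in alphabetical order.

III-1 ∈ {JJ Kk, JJ kk, Jj Kk, Jj kk}

J/I-1 ? ·: jj|Jj|JJ
J/I-2 ? ·: jj|Jj|JJ
J/II-1 aff I-1×I-2: Jj|JJ
J/II-2 ? ·: jj|Jj|JJ
J/III-1 aff II-2×II-1: Jj|JJ
J/III-2 aff II-2×II-1: Jj|JJ
⇒ J over [I-1,I-2,II-1,II-2,III-1,III-2]: 87 consistent
K/I-1 aff ·: Kk|KK
K/I-2 aff ·: Kk|KK
K/II-1 ? I-1×I-2: Kk|KK
K/II-2 un ·: kk
K/III-1 ? II-2×II-1: kk|Kk
K/III-2 aff II-2×II-1: Kk
⇒ K over [I-1,I-2,II-1,II-2,III-1,III-2]: 10 consistent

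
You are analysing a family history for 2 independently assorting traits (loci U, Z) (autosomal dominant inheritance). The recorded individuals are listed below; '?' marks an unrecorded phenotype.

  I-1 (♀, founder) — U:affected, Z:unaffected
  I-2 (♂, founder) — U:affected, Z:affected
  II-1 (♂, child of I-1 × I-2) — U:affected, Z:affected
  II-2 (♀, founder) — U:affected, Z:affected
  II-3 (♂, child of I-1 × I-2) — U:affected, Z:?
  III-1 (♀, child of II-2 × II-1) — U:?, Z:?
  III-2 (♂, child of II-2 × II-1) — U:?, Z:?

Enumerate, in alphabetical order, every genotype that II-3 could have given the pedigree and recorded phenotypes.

U/I-1 aff ·: Uu|UU
U/I-2 aff ·: Uu|UU
U/II-1 aff I-1×I-2: Uu|UU
U/II-2 aff ·: Uu|UU
U/II-3 aff I-1×I-2: Uu|UU
U/III-1 ? II-2×II-1: uu|Uu|UU
U/III-2 ? II-2×II-1: uu|Uu|UU
⇒ U over [I-1,I-2,II-1,II-2,II-3,III-1,III-2]: 113 consistent
Z/I-1 un ·: zz
Z/I-2 aff ·: Zz|ZZ
Z/II-1 aff I-1×I-2: Zz
Z/II-2 aff ·: Zz|ZZ
Z/II-3 ? I-1×I-2: zz|Zz
Z/III-1 ? II-2×II-1: zz|Zz|ZZ
Z/III-2 ? II-2×II-1: zz|Zz|ZZ
⇒ Z over [I-1,I-2,II-1,II-2,II-3,III-1,III-2]: 39 consistent

II-3 ∈ {UU Zz, UU zz, Uu Zz, Uu zz}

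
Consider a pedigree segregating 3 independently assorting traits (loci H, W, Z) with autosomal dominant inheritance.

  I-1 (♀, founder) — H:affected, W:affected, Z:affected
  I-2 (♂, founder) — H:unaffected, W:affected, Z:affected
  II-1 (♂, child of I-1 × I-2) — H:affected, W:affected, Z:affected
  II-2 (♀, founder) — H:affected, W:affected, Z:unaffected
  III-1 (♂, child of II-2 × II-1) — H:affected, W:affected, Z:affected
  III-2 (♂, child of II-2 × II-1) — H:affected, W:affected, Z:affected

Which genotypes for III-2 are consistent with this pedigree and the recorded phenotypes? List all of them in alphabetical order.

III-2 ∈ {HH WW Zz, HH Ww Zz, Hh WW Zz, Hh Ww Zz}

H/I-1 aff ·: Hh|HH
H/I-2 un ·: hh
H/II-1 aff I-1×I-2: Hh
H/II-2 aff ·: Hh|HH
H/III-1 aff II-2×II-1: Hh|HH
H/III-2 aff II-2×II-1: Hh|HH
⇒ H over [I-1,I-2,II-1,II-2,III-1,III-2]: 16 consistent
W/I-1 aff ·: Ww|WW
W/I-2 aff ·: Ww|WW
W/II-1 aff I-1×I-2: Ww|WW
W/II-2 aff ·: Ww|WW
W/III-1 aff II-2×II-1: Ww|WW
W/III-2 aff II-2×II-1: Ww|WW
⇒ W over [I-1,I-2,II-1,II-2,III-1,III-2]: 44 consistent
Z/I-1 aff ·: Zz|ZZ
Z/I-2 aff ·: Zz|ZZ
Z/II-1 aff I-1×I-2: Zz|ZZ
Z/II-2 un ·: zz
Z/III-1 aff II-2×II-1: Zz
Z/III-2 aff II-2×II-1: Zz
⇒ Z over [I-1,I-2,II-1,II-2,III-1,III-2]: 7 consistent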